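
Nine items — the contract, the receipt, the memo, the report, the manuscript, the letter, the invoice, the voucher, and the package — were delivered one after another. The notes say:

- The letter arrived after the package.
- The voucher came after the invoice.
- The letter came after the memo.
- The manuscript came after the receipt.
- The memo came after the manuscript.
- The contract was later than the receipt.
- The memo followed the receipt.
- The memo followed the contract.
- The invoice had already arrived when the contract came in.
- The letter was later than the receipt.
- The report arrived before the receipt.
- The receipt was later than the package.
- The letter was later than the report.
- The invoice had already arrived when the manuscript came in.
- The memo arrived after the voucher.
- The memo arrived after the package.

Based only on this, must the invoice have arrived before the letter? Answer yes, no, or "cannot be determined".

Chain the constraints: the invoice → the contract → the memo → the letter. Each link is directly stated, so the invoice comes before the letter.

yes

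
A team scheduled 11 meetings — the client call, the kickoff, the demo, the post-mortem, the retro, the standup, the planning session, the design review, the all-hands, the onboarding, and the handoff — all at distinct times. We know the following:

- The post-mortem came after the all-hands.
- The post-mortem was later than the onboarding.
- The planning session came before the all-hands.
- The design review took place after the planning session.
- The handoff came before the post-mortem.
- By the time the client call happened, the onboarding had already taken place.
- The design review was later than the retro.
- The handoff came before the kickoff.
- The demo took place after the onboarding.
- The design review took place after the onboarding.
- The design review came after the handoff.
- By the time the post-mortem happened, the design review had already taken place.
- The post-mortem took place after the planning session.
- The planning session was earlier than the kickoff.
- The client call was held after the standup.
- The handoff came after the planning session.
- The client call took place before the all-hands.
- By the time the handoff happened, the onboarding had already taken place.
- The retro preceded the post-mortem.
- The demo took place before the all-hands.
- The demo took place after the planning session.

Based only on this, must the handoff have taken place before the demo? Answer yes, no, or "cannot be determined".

cannot be determined

No chain of stated constraints runs from the handoff to the demo, and none runs from the demo to the handoff either.
So the relative order of the handoff and the demo is not fixed by the given facts.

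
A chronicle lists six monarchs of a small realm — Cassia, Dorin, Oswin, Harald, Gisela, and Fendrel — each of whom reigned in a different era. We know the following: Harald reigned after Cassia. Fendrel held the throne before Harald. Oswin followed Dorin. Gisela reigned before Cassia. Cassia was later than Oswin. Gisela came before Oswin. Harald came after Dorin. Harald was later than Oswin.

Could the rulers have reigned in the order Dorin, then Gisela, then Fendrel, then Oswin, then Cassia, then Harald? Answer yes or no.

yes

Check each stated constraint against the proposed order — e.g. Gisela is ahead of Cassia; Dorin is ahead of Harald. Every pair is in the required order; nothing is violated.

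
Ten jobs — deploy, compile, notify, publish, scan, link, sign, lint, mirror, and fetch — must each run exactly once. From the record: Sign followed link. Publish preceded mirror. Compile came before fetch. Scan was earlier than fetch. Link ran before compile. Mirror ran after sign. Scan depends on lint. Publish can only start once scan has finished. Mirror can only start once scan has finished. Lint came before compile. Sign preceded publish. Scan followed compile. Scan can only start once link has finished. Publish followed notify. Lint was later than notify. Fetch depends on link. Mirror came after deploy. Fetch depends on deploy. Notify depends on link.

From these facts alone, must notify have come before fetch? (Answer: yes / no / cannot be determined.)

yes

Chain the constraints: notify → lint → scan → fetch. Each link is directly stated, so notify comes before fetch.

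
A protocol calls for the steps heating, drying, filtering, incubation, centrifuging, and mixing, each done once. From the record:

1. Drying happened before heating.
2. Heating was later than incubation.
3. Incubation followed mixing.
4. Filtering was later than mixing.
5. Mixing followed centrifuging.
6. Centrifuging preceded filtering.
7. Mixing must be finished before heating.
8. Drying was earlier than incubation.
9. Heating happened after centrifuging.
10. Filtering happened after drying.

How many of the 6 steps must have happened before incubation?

Directly stated before incubation: drying and mixing.
Centrifuging reaches incubation via centrifuging → mixing → incubation.
That's centrifuging, drying, and mixing — 3 in all.

3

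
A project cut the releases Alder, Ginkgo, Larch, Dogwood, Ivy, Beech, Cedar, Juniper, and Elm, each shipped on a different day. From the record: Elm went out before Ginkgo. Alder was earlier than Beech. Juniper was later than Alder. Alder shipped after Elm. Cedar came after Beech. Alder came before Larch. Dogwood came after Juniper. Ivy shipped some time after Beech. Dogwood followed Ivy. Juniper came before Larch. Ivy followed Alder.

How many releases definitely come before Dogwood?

Directly stated before Dogwood: Ivy and Juniper.
Alder reaches Dogwood via Alder → Juniper → Dogwood.
Beech reaches Dogwood via Beech → Ivy → Dogwood.
Elm reaches Dogwood via Elm → Alder → Juniper → Dogwood.
No chain forces Larch (or any of the others) ahead of Dogwood.
That's Alder, Beech, Elm, Ivy, and Juniper — 5 in all.

5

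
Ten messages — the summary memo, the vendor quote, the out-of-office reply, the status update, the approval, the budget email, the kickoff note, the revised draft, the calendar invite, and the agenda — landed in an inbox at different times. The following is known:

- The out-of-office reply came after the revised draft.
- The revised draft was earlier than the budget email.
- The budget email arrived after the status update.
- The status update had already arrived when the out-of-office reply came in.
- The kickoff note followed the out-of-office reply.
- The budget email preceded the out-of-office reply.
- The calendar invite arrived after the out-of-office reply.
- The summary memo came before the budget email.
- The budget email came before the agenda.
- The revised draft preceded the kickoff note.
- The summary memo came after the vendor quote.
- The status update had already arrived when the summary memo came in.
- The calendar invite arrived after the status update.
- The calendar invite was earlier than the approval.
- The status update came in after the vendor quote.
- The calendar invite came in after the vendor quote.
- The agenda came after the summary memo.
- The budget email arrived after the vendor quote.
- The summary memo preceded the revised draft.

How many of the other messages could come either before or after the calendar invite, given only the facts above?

Forced before the calendar invite: the budget email, the out-of-office reply, the revised draft, the status update, the summary memo, and the vendor quote; forced after the calendar invite: the approval.
That leaves the agenda and the kickoff note with no forced order relative to the calendar invite — 2.

2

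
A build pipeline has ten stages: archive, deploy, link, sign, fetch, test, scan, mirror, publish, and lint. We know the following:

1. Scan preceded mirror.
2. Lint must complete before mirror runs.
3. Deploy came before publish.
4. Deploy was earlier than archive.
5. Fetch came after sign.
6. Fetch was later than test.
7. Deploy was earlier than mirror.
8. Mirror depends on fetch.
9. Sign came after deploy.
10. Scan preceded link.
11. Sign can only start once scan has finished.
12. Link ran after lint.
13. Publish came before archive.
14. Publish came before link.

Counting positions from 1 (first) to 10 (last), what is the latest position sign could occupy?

Sign must come before fetch and mirror — 2 stages forced after it.
Everything else can be placed before sign in some valid order, so sign can sit as late as position 10 − 2 = 8.

8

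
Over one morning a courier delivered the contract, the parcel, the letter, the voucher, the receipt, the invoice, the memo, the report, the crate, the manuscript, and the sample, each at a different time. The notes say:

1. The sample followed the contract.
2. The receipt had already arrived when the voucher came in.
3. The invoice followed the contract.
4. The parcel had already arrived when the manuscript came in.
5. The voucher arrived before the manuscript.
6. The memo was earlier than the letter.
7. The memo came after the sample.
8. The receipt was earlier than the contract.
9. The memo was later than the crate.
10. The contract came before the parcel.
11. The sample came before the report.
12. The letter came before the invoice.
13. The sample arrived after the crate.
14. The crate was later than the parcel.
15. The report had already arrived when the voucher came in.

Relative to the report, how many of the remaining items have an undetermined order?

Forced before the report: the contract, the crate, the parcel, the receipt, and the sample; forced after the report: the manuscript and the voucher.
That leaves the invoice, the letter, and the memo with no forced order relative to the report — 3.

3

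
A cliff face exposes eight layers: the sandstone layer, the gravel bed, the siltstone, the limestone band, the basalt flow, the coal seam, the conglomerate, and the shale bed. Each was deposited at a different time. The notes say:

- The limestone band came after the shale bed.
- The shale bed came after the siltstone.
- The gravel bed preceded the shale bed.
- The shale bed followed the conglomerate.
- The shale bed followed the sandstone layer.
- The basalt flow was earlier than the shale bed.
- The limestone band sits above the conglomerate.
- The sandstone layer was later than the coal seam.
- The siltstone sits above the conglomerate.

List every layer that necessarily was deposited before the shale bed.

the basalt flow, the coal seam, the conglomerate, the gravel bed, the sandstone layer, the siltstone

Directly stated before the shale bed: the basalt flow, the conglomerate, the gravel bed, the sandstone layer, and the siltstone.
The coal seam reaches the shale bed via the coal seam → the sandstone layer → the shale bed.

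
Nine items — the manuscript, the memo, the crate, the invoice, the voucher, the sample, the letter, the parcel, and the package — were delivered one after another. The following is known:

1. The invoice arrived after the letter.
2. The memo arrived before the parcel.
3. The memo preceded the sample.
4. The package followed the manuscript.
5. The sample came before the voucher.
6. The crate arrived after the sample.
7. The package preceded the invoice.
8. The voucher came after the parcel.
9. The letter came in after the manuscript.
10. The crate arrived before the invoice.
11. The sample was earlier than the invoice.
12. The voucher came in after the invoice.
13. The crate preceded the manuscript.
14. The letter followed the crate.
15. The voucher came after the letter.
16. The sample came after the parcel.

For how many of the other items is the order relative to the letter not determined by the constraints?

Forced before the letter: the crate, the manuscript, the memo, the parcel, and the sample; forced after the letter: the invoice and the voucher.
That leaves the package with no forced order relative to the letter — 1.

1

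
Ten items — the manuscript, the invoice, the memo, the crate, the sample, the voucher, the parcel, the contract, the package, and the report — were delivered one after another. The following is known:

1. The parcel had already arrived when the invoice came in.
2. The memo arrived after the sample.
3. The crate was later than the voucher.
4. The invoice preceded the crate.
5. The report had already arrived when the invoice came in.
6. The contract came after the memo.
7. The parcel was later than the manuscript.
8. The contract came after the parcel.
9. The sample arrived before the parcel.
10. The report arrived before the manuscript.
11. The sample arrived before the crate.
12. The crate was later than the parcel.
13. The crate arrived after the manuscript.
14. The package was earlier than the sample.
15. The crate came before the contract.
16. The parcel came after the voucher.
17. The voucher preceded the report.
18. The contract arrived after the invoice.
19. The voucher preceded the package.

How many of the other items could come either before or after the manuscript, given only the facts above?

Forced before the manuscript: the report and the voucher; forced after the manuscript: the contract, the crate, the invoice, and the parcel.
That leaves the memo, the package, and the sample with no forced order relative to the manuscript — 3.

3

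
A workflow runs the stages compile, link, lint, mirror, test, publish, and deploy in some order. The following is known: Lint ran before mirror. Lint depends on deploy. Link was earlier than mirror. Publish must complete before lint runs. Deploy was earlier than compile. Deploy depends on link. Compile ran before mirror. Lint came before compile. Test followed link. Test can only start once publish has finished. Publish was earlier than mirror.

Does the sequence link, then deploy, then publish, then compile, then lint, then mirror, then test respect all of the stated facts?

no

The constraints require lint before compile, but in the proposed sequence compile appears ahead of lint. That one violation is enough.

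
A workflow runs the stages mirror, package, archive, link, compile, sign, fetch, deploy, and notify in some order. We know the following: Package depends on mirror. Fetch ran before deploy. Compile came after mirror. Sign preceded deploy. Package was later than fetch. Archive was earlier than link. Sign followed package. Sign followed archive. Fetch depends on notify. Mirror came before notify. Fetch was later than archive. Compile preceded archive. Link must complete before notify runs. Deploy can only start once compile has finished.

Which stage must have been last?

deploy

Every other stage has a chain of constraints placing it before deploy, so deploy is last.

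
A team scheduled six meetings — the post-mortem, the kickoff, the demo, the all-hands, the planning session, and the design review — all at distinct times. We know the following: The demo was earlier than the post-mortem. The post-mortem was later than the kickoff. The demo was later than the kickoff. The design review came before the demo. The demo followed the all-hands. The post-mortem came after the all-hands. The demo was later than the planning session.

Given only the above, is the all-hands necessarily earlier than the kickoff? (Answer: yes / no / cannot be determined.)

cannot be determined

No chain of stated constraints runs from the all-hands to the kickoff, and none runs from the kickoff to the all-hands either.
So the relative order of the all-hands and the kickoff is not fixed by the given facts.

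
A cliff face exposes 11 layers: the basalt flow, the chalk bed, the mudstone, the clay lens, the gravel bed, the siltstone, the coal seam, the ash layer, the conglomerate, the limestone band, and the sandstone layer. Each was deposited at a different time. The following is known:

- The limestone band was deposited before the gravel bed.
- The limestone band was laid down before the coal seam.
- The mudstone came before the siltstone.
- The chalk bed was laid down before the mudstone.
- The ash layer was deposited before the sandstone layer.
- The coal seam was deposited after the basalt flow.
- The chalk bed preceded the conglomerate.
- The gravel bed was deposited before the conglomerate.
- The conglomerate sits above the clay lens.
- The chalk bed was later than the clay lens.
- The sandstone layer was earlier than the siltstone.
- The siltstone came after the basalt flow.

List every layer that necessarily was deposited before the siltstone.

Directly stated before the siltstone: the basalt flow, the mudstone, and the sandstone layer.
The ash layer reaches the siltstone via the ash layer → the sandstone layer → the siltstone.
The chalk bed reaches the siltstone via the chalk bed → the mudstone → the siltstone.
The clay lens reaches the siltstone via the clay lens → the chalk bed → the mudstone → the siltstone.
No chain forces the conglomerate (or any of the others) ahead of the siltstone.

the ash layer, the basalt flow, the chalk bed, the clay lens, the mudstone, the sandstone layer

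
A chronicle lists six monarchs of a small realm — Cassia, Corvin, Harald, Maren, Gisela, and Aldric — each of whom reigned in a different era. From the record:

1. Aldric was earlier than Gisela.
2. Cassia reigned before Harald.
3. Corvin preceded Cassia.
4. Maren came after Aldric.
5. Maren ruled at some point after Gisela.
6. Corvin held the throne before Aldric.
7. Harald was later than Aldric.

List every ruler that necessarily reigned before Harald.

Directly stated before Harald: Aldric and Cassia.
Corvin reaches Harald via Corvin → Aldric → Harald.
No chain forces Maren (or any of the others) ahead of Harald.

Aldric, Cassia, Corvin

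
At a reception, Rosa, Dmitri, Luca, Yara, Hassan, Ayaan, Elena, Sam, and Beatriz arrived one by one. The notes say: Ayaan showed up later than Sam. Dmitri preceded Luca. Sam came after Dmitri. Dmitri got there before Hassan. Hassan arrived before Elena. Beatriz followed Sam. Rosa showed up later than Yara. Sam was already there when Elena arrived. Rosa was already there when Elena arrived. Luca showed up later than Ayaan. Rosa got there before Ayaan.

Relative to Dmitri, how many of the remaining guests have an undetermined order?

2

Forced after Dmitri: Ayaan, Beatriz, Elena, Hassan, Luca, and Sam.
That leaves Rosa and Yara with no forced order relative to Dmitri — 2.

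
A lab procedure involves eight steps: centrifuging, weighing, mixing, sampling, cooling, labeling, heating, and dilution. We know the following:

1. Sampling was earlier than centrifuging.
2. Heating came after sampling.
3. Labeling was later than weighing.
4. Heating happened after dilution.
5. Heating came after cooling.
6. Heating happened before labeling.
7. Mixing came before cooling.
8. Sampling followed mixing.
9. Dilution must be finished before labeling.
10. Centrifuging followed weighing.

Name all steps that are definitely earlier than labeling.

Directly stated before labeling: dilution, heating, and weighing.
Cooling reaches labeling via cooling → heating → labeling.
Mixing reaches labeling via mixing → sampling → heating → labeling.
Sampling reaches labeling via sampling → heating → labeling.

cooling, dilution, heating, mixing, sampling, weighing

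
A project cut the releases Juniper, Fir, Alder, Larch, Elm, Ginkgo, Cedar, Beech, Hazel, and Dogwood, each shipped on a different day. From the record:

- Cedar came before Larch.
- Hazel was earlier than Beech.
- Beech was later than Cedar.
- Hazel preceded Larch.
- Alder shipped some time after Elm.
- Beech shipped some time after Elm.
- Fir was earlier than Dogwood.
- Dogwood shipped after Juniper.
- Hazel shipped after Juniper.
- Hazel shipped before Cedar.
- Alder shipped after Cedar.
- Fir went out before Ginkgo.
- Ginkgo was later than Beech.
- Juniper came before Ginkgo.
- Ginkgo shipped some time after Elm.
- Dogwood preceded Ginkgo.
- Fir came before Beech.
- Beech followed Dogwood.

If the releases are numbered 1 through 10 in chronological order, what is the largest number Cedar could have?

6

Cedar must come before Alder, Beech, Ginkgo, and Larch — 4 releases forced after it.
Everything else can be placed before Cedar in some valid order, so Cedar can sit as late as position 10 − 4 = 6.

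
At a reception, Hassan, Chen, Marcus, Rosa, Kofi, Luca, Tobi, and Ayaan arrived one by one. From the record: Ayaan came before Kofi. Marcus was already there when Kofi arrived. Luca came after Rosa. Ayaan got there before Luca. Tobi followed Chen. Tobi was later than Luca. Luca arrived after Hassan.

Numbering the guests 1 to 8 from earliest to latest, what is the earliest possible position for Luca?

4

Ayaan, Hassan, and Rosa must all come before Luca — 3 forced predecessors.
Nothing else is forced ahead of Luca, so their earliest slot is position 3 + 1 = 4.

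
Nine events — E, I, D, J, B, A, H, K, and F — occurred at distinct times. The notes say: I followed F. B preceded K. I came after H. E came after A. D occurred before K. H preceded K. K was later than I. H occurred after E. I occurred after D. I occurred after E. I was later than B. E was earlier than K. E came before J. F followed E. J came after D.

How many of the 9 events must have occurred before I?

6

Directly stated before I: B, D, E, F, and H.
A reaches I via A → E → I.
No chain forces K (or any of the others) ahead of I.
That's A, B, D, E, F, and H — 6 in all.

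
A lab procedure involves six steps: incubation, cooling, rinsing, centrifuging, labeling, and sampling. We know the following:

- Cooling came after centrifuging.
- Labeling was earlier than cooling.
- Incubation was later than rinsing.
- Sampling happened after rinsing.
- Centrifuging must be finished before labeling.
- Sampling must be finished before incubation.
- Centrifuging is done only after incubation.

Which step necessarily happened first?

Rinsing has a chain of constraints placing it before every other step, so rinsing must be first.

rinsing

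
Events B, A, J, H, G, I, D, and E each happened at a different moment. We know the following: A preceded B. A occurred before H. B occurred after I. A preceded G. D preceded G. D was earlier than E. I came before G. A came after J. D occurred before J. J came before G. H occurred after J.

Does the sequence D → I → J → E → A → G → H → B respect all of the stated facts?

yes

Check each stated constraint against the proposed order — e.g. D is ahead of G; I is ahead of B. Every pair is in the required order; nothing is violated.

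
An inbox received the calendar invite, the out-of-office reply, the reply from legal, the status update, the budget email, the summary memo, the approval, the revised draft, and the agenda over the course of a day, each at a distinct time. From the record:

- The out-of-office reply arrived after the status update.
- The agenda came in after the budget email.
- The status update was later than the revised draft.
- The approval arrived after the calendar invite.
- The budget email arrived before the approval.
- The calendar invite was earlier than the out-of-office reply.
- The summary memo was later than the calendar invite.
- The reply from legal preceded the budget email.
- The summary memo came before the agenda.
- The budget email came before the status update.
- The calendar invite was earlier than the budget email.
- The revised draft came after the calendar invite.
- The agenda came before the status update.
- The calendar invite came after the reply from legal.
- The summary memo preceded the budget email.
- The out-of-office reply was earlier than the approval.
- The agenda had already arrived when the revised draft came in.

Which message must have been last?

Every other message has a chain of constraints placing it before the approval, so the approval is last.

the approval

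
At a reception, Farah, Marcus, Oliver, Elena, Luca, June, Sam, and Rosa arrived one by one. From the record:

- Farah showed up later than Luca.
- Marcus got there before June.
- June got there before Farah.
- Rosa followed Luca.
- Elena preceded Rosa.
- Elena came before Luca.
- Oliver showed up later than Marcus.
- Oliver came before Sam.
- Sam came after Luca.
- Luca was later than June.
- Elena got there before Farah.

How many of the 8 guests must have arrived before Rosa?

Directly stated before Rosa: Elena and Luca.
June reaches Rosa via June → Luca → Rosa.
Marcus reaches Rosa via Marcus → June → Luca → Rosa.
No chain forces Oliver (or any of the others) ahead of Rosa.
That's Elena, June, Luca, and Marcus — 4 in all.

4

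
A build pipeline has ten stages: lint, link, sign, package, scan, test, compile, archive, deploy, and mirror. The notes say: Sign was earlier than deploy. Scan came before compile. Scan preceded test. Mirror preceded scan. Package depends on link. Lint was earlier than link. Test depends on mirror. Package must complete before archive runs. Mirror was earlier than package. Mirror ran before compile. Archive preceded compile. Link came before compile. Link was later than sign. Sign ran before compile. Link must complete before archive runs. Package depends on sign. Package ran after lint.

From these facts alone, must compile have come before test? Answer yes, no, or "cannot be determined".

No chain of stated constraints runs from compile to test, and none runs from test to compile either.
So the relative order of compile and test is not fixed by the given facts.

cannot be determined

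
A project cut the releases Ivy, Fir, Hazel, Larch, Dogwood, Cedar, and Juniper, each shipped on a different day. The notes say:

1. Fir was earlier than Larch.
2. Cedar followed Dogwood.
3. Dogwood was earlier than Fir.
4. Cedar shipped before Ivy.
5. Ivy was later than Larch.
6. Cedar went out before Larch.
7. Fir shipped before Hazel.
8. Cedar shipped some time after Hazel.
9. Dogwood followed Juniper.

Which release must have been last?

Every other release has a chain of constraints placing it before Ivy, so Ivy is last.

Ivy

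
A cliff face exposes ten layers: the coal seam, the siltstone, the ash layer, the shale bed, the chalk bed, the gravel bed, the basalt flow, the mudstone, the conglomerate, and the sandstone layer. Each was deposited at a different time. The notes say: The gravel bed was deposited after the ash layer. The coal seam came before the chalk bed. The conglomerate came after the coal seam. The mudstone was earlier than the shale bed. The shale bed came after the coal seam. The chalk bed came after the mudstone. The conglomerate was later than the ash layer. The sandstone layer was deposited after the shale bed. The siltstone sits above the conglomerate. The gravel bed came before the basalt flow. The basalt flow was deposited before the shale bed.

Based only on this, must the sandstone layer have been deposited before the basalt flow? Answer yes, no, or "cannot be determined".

no

Tracing the constraints gives the basalt flow → the shale bed → the sandstone layer, so the basalt flow must come before the sandstone layer.
That means the sandstone layer cannot be before the basalt flow.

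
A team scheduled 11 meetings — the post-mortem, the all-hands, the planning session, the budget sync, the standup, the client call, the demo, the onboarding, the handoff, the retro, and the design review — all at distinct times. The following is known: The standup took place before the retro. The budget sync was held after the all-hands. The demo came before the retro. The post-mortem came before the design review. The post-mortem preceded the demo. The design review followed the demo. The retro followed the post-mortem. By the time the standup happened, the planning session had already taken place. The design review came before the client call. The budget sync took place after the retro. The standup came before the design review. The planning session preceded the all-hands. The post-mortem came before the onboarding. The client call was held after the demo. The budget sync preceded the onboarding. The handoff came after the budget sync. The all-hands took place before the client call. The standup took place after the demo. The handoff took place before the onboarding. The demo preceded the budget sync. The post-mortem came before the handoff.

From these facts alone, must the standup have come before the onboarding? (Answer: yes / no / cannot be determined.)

Chain the constraints: the standup → the retro → the budget sync → the onboarding. Each link is directly stated, so the standup comes before the onboarding.

yes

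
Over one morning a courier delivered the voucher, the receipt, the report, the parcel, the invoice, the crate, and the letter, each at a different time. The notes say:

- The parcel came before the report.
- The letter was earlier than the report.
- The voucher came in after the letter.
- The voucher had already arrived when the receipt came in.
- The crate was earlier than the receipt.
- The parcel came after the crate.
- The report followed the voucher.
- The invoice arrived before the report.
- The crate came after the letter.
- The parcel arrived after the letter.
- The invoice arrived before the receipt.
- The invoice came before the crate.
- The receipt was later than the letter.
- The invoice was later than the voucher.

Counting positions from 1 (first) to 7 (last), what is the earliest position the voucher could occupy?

2

The letter must come before the voucher — 1 forced predecessor.
Nothing else is forced ahead of the voucher, so its earliest slot is position 1 + 1 = 2.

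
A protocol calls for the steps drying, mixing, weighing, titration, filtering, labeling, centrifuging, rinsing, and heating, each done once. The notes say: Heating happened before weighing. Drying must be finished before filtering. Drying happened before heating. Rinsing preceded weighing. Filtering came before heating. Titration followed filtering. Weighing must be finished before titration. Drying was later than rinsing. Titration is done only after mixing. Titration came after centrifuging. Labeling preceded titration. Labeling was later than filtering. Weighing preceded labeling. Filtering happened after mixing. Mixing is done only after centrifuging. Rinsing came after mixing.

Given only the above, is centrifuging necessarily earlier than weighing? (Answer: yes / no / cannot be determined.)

yes

Chain the constraints: centrifuging → mixing → rinsing → weighing. Each link is directly stated, so centrifuging comes before weighing.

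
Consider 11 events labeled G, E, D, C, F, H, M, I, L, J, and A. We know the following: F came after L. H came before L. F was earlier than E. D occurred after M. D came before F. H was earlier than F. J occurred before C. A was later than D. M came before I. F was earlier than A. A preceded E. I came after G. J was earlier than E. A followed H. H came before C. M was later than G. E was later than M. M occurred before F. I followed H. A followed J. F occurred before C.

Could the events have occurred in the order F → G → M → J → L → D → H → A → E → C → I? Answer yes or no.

The constraints require L before F, but in the proposed sequence F appears ahead of L. That one violation is enough.

no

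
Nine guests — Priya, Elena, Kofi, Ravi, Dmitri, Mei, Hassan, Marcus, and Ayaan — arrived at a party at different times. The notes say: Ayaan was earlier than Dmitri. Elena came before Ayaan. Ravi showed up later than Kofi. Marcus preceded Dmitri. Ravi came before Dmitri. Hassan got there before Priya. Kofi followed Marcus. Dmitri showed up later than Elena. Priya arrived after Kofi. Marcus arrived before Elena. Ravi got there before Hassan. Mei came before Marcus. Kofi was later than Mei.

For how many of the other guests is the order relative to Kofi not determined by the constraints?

Forced before Kofi: Marcus and Mei; forced after Kofi: Dmitri, Hassan, Priya, and Ravi.
That leaves Ayaan and Elena with no forced order relative to Kofi — 2.

2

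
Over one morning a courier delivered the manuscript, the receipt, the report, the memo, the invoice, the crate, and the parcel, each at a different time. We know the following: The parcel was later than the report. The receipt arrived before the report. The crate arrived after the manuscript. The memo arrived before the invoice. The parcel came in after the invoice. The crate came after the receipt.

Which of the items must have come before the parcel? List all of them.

Directly stated before the parcel: the invoice and the report.
The memo reaches the parcel via the memo → the invoice → the parcel.
The receipt reaches the parcel via the receipt → the report → the parcel.

the invoice, the memo, the receipt, the report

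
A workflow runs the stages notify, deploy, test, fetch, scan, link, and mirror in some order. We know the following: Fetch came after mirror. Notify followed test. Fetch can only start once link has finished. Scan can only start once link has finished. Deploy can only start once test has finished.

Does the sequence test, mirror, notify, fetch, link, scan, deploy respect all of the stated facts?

no

The constraints require link before fetch, but in the proposed sequence fetch appears ahead of link. That one violation is enough.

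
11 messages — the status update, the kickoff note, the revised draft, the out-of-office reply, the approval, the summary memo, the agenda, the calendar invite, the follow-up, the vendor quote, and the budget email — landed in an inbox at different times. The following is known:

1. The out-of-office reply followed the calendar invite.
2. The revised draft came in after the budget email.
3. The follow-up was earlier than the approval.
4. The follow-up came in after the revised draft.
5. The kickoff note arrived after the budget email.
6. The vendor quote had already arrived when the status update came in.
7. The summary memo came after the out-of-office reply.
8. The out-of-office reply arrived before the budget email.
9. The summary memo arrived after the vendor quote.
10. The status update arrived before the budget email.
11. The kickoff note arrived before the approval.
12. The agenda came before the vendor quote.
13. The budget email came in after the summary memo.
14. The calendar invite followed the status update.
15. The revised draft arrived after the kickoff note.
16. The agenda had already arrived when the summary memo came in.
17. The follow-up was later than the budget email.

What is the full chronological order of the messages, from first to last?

the agenda, the vendor quote, the status update, the calendar invite, the out-of-office reply, the summary memo, the budget email, the kickoff note, the revised draft, the follow-up, the approval

The constraints fix every adjacent pair, so only one ordering works:
the agenda → the vendor quote → the status update → the calendar invite → the out-of-office reply → the summary memo → the budget email → the kickoff note → the revised draft → the follow-up → the approval.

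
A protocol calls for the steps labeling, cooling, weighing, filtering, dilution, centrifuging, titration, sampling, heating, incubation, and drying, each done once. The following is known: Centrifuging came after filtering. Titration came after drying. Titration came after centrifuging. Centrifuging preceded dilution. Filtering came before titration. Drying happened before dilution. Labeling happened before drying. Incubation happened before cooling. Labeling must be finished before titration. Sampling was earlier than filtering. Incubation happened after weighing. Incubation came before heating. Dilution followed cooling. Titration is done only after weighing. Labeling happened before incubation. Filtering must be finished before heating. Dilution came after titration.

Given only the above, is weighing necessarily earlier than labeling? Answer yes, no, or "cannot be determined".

No chain of stated constraints runs from weighing to labeling, and none runs from labeling to weighing either.
So the relative order of weighing and labeling is not fixed by the given facts.

cannot be determined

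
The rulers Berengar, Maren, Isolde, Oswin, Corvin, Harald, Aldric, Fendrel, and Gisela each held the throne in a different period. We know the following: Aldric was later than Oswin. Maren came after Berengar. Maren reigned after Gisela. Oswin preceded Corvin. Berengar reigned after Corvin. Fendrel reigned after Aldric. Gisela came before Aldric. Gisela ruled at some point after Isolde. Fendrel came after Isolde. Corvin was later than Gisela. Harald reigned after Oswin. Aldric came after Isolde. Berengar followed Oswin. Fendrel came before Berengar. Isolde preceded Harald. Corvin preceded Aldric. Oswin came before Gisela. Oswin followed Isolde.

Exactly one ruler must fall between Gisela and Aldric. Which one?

Corvin

Tracing the constraints gives Gisela → Corvin → Aldric, so Corvin sits after Gisela and before Aldric.
No other ruler is forced both after Gisela and before Aldric.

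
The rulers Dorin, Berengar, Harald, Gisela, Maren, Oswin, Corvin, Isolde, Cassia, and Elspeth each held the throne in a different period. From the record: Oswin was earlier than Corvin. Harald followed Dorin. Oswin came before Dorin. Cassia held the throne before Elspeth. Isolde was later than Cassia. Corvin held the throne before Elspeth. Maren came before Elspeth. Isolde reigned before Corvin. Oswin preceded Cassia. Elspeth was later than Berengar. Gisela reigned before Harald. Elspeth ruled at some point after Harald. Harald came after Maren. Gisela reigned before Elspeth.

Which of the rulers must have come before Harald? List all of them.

Directly stated before Harald: Dorin, Gisela, and Maren.
Oswin reaches Harald via Oswin → Dorin → Harald.
No chain forces Isolde (or any of the others) ahead of Harald.

Dorin, Gisela, Maren, Oswin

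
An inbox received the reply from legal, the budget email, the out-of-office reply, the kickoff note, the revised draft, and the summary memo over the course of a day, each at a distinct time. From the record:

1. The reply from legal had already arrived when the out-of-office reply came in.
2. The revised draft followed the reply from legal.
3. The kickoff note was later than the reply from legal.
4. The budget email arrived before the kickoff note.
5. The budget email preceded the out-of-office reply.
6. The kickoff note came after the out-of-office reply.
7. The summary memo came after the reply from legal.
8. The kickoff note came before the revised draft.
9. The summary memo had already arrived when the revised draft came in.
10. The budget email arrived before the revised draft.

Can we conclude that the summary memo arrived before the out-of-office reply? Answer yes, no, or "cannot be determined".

cannot be determined

No chain of stated constraints runs from the summary memo to the out-of-office reply, and none runs from the out-of-office reply to the summary memo either.
So the relative order of the summary memo and the out-of-office reply is not fixed by the given facts.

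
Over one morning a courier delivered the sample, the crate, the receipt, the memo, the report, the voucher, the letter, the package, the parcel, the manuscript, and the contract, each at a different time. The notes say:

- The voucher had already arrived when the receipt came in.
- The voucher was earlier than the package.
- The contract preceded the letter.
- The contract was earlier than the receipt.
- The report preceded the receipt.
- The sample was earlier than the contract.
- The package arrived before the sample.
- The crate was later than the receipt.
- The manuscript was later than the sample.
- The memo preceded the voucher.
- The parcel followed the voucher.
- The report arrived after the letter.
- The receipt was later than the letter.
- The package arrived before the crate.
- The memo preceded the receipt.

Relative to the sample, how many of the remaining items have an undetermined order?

1

Forced before the sample: the memo, the package, and the voucher; forced after the sample: the contract, the crate, the letter, the manuscript, the receipt, and the report.
That leaves the parcel with no forced order relative to the sample — 1.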